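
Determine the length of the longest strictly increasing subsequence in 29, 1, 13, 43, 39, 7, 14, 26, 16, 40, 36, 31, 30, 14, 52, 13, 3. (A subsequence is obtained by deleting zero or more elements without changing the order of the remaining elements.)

6

One longest increasing subsequence is 1, 13, 14, 26, 40, 52 (positions 2,3,7,8,10,15), of length 6; no longer one exists.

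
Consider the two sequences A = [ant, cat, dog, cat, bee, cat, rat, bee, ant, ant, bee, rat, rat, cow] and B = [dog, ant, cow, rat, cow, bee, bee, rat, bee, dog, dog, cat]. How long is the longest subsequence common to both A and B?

5

A longest common subsequence is ant, rat, bee, bee, rat (length 5); the LCS DP confirms no longer common subsequence exists.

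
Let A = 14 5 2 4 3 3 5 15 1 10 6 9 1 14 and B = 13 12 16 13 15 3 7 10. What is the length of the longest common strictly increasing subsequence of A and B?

2

For each value that appears in both, track the longest common increasing run ending there.
The best achievable length is 2; one witness is 3, 10 (A-positions 5,10, B-positions 6,8).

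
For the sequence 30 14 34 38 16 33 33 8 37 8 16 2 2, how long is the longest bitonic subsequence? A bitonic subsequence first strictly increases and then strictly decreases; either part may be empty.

One longest bitonic subsequence is 30, 34, 38, 37, 16, 2 (positions 1,3,4,9,11,13): it rises to 38 then falls. Length 6 is optimal.

6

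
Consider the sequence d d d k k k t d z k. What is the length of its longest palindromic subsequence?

One longest palindromic subsequence is dkkkd (positions 3,4,5,6,8); it reads the same forward and backward, and the interval DP gives dp[1][10] = 5.

5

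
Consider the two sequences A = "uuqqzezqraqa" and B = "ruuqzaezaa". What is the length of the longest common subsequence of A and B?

8

A longest common subsequence is uuqzezaa (length 8); the LCS DP confirms no longer common subsequence exists.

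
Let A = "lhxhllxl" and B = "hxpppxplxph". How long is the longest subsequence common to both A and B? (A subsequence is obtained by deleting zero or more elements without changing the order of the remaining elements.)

4

Backtracking the LCS table gives one alignment: h (A2,B1) → x (A3,B6) → l (A6,B8) → x (A7,B9).
So the longest common subsequence has length 4.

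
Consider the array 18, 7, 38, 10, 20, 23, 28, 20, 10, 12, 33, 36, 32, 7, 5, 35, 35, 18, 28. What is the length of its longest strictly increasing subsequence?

Scanning left to right, the best length ending at each element is: 18→1, 7→1, 38→2, 10→2, 20→3, 23→4, 28→5, 20→3, 10→2, 12→3, 33→6, 36→7, 32→6, 7→1, 5→1, 35→7, 35→7, 18→4, 28→5.
So the longest increasing subsequence has length 7, e.g. 7, 10, 20, 23, 28, 33, 36.

7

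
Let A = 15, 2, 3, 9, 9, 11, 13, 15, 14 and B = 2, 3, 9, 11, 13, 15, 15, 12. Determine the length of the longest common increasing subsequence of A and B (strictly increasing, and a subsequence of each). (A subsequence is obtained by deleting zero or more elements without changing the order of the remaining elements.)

6

For each value that appears in both, track the longest common increasing run ending there.
The best achievable length is 6; one witness is 2, 3, 9, 11, 13, 15 (A-positions 2,3,4,6,7,8, B-positions 1,2,3,4,5,6).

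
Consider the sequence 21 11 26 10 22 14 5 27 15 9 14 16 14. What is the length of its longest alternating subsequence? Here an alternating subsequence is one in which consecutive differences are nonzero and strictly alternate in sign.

A longest alternating subsequence is 21, 11, 26, 10, 22, 14, 27, 15, 16, 14 (positions 1,2,3,4,5,6,8,9,12,13); its 9 consecutive differences strictly alternate in sign, and length 10 is optimal.

10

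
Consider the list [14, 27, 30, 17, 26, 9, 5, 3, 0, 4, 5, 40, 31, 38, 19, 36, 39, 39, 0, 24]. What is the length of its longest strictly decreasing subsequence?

Let dp[i] be the longest decreasing subsequence ending at position i. Then dp = [1, 1, 1, 2, 2, 3, 4, 5, 6, 5, 4, 1, 2, 2, 3, 3, 2, 2, 6, 4].
The maximum is 6; one witness is 27, 17, 9, 5, 3, 0 at positions 2,4,6,7,8,9.

6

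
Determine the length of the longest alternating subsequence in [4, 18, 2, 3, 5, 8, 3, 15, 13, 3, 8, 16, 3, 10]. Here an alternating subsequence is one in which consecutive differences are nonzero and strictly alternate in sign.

10

Track the best alternating length ending on an up-step vs a down-step at each position: up/down = 1/1, 2/1, 1/3, 4/3, 4/3, 4/3, 4/5, 6/3, 6/7, 4/7, 8/7, 8/3, 4/9, 10/9.
The maximum over both is 10; one such subsequence is 4, 18, 2, 5, 3, 15, 3, 8, 3, 10.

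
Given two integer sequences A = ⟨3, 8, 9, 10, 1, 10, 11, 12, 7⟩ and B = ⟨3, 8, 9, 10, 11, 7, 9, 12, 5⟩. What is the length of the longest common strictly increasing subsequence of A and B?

For each value that appears in both, track the longest common increasing run ending there.
The best achievable length is 6; one witness is 3, 8, 9, 10, 11, 12 (A-positions 1,2,3,4,7,8, B-positions 1,2,3,4,5,8).

6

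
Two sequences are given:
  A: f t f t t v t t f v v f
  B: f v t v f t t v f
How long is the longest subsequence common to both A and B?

Backtracking the LCS table gives one alignment: f (A1,B1) → t (A2,B3) → f (A3,B5) → t (A7,B6) → t (A8,B7) → v (A11,B8) → f (A12,B9).
So the longest common subsequence has length 7.

7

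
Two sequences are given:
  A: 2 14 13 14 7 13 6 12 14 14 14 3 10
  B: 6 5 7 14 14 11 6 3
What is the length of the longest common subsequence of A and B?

A longest common subsequence is 14, 14, 6, 3 (length 4); the LCS DP confirms no longer common subsequence exists.

4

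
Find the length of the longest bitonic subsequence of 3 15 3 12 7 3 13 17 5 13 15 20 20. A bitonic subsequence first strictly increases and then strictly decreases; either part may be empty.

Let inc[i] be the LIS ending at i and dec[i] the longest strictly decreasing subsequence starting at i. inc = [1, 2, 1, 2, 2, 1, 3, 4, 2, 3, 4, 5, 5], dec = [1, 4, 1, 3, 2, 1, 2, 2, 1, 1, 1, 1, 1].
max_i inc[i]+dec[i]−1 = 5, with one witness 3, 15, 12, 7, 5.

5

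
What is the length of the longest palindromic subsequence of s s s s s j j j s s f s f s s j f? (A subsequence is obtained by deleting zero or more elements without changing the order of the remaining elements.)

13

One longest palindromic subsequence is sssssjjjsssss (positions 1,2,3,4,5,6,7,8,9,10,12,14,15); it reads the same forward and backward, and the interval DP gives dp[1][17] = 13.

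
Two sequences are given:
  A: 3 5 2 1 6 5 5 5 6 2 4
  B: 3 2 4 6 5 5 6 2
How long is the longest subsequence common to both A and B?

7

A longest common subsequence is 3, 2, 6, 5, 5, 6, 2 (length 7); the LCS DP confirms no longer common subsequence exists.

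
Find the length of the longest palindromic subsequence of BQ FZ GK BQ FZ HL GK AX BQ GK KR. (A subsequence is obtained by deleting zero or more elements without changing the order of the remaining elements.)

5

One longest palindromic subsequence is GK BQ AX BQ GK (positions 3,4,8,9,10); it reads the same forward and backward, and the interval DP gives dp[1][11] = 5.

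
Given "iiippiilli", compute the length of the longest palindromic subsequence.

8

One longest palindromic subsequence is iiippiii (positions 1,2,3,4,5,6,7,10); it reads the same forward and backward, and the interval DP gives dp[1][10] = 8.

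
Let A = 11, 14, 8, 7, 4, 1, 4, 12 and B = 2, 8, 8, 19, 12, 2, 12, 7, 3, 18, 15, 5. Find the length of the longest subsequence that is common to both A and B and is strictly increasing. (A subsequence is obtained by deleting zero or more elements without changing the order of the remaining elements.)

For each value that appears in both, track the longest common increasing run ending there.
The best achievable length is 2; one witness is 8, 12 (A-positions 3,8, B-positions 2,5).

2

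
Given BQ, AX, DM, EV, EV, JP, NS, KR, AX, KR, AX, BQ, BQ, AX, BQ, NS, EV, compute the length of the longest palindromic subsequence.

One longest palindromic subsequence is EV NS AX BQ BQ AX NS EV (positions 4,7,11,12,13,14,16,17); it reads the same forward and backward, and the interval DP gives dp[1][17] = 8.

8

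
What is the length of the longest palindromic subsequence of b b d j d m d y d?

One longest palindromic subsequence is ddmdd (positions 3,5,6,7,9); it reads the same forward and backward, and the interval DP gives dp[1][9] = 5.

5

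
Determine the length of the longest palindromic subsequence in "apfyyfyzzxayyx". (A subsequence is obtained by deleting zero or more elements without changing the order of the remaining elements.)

6

Using dp[i][j] = 2 + dp[i+1][j−1] if the ends match, else max(dp[i+1][j], dp[i][j−1]):
dp[1][14] = 6. A witness is yyzzyy at positions 5,7,8,9,12,13.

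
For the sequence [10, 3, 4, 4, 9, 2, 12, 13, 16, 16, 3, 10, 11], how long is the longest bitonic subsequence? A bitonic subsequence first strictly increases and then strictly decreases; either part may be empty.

7

Let inc[i] be the LIS ending at i and dec[i] the longest strictly decreasing subsequence starting at i. inc = [1, 1, 2, 2, 3, 1, 4, 5, 6, 6, 2, 4, 5], dec = [3, 2, 2, 2, 2, 1, 2, 2, 2, 2, 1, 1, 1].
max_i inc[i]+dec[i]−1 = 7, with one witness 3, 4, 9, 12, 13, 16, 11.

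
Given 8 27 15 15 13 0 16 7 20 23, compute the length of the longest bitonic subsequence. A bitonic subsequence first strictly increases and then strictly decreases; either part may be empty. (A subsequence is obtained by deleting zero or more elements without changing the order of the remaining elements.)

Let inc[i] be the LIS ending at i and dec[i] the longest strictly decreasing subsequence starting at i. inc = [1, 2, 2, 2, 2, 1, 3, 2, 4, 5], dec = [2, 4, 3, 3, 2, 1, 2, 1, 1, 1].
max_i inc[i]+dec[i]−1 = 5, with one witness 8, 27, 15, 13, 7.

5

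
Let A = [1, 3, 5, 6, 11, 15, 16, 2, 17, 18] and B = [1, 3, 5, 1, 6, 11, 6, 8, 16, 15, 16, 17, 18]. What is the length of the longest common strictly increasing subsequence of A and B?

A longest common strictly increasing subsequence is 1, 3, 5, 6, 11, 15, 16, 17, 18 (length 9); it appears in order in both A and B, and no longer such subsequence exists.

9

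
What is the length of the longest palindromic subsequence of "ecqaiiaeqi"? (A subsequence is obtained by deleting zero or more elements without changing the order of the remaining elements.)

6

One longest palindromic subsequence is qaiiaq (positions 3,4,5,6,7,9); it reads the same forward and backward, and the interval DP gives dp[1][10] = 6.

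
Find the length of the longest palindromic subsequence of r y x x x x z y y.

6

One longest palindromic subsequence is yxxxxy (positions 2,3,4,5,6,9); it reads the same forward and backward, and the interval DP gives dp[1][9] = 6.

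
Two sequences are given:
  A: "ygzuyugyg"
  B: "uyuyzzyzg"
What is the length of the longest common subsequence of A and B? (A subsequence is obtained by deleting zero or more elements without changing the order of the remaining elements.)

5

Backtracking the LCS table gives one alignment: y (A1,B2) → u (A4,B3) → y (A5,B4) → y (A8,B7) → g (A9,B9).
So the longest common subsequence has length 5.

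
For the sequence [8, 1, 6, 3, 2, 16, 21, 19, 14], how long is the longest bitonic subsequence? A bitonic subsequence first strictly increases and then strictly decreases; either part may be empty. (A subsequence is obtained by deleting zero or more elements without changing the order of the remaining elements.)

One longest bitonic subsequence is 1, 6, 16, 21, 19, 14 (positions 2,3,6,7,8,9): it rises to 21 then falls. Length 6 is optimal.

6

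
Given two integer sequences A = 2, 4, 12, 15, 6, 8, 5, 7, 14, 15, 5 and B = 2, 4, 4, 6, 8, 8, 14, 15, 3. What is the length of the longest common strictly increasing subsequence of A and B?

A longest common strictly increasing subsequence is 2, 4, 6, 8, 14, 15 (length 6); it appears in order in both A and B, and no longer such subsequence exists.

6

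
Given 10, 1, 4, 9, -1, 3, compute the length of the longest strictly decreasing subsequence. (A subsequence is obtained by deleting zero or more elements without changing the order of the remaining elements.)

Scanning left to right, the best length ending at each element is: 10→1, 1→2, 4→2, 9→2, -1→3, 3→3.
So the longest decreasing subsequence has length 3, e.g. 10, 1, -1.

3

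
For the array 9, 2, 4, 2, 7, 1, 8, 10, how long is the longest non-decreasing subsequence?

5

Scanning left to right, the best length ending at each element is: 9→1, 2→1, 4→2, 2→2, 7→3, 1→1, 8→4, 10→5.
So the longest non-decreasing subsequence has length 5, e.g. 2, 4, 7, 8, 10.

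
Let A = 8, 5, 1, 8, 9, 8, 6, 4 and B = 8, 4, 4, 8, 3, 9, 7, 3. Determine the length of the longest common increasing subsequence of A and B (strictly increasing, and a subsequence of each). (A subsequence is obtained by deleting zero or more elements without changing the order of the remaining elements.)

2

For each value that appears in both, track the longest common increasing run ending there.
The best achievable length is 2; one witness is 8, 9 (A-positions 1,5, B-positions 1,6).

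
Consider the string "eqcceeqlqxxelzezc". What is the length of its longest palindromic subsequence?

One longest palindromic subsequence is ceeqlqeec (positions 3,5,6,7,8,9,12,15,17); it reads the same forward and backward, and the interval DP gives dp[1][17] = 9.

9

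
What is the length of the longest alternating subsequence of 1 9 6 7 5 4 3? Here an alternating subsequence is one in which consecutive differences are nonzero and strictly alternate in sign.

Track the best alternating length ending on an up-step vs a down-step at each position: up/down = 1/1, 2/1, 2/3, 4/3, 2/5, 2/5, 2/5.
The maximum over both is 5; one such subsequence is 1, 9, 6, 7, 5.

5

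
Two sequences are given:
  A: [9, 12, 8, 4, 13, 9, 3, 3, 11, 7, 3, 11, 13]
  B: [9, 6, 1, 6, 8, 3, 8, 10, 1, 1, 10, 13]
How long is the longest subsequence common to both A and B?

4

A longest common subsequence is 9, 8, 3, 13 (length 4); the LCS DP confirms no longer common subsequence exists.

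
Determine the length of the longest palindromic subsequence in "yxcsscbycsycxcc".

One longest palindromic subsequence is xcscycscx (positions 2,3,5,6,8,9,10,12,13); it reads the same forward and backward, and the interval DP gives dp[1][15] = 9.

9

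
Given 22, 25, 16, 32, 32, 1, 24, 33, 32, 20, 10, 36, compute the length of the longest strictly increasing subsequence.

Let dp[i] be the longest increasing subsequence ending at position i. Then dp = [1, 2, 1, 3, 3, 1, 2, 4, 3, 2, 2, 5].
The maximum is 5; one witness is 22, 25, 32, 33, 36 at positions 1,2,4,8,12.

5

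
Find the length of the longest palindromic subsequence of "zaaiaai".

5

Using dp[i][j] = 2 + dp[i+1][j−1] if the ends match, else max(dp[i+1][j], dp[i][j−1]):
dp[1][7] = 5. A witness is aaiaa at positions 2,3,4,5,6.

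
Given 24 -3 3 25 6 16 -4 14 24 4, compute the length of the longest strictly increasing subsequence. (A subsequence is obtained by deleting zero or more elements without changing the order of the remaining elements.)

5

One longest increasing subsequence is -3, 3, 6, 16, 24 (positions 2,3,5,6,9), of length 5; no longer one exists.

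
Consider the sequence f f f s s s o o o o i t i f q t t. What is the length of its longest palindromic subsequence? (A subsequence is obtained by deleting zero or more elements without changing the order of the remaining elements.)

One longest palindromic subsequence is foooof (positions 3,7,8,9,10,14); it reads the same forward and backward, and the interval DP gives dp[1][17] = 6.

6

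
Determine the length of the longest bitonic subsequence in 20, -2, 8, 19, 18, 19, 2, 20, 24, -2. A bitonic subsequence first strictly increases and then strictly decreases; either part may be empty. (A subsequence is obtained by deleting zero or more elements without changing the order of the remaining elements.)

One longest bitonic subsequence is -2, 8, 18, 19, 20, 24, -2 (positions 2,3,5,6,8,9,10): it rises to 24 then falls. Length 7 is optimal.

7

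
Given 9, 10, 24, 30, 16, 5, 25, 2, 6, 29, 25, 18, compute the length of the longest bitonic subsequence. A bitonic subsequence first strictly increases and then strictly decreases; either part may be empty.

7

Let inc[i] be the LIS ending at i and dec[i] the longest strictly decreasing subsequence starting at i. inc = [1, 2, 3, 4, 3, 1, 4, 1, 2, 5, 4, 4], dec = [3, 3, 4, 4, 3, 2, 2, 1, 1, 3, 2, 1].
max_i inc[i]+dec[i]−1 = 7, with one witness 9, 10, 24, 30, 29, 25, 18.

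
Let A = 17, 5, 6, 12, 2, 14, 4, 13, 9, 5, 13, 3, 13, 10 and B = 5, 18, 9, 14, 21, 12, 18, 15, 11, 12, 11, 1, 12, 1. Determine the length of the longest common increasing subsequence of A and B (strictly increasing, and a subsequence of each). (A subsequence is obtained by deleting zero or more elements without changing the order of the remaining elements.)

For each value that appears in both, track the longest common increasing run ending there.
The best achievable length is 2; one witness is 5, 9 (A-positions 2,9, B-positions 1,3).

2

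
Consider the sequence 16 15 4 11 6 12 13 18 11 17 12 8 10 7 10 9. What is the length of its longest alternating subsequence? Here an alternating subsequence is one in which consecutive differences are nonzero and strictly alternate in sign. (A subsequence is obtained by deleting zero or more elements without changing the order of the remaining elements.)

12

Track the best alternating length ending on an up-step vs a down-step at each position: up/down = 1/1, 1/2, 1/2, 3/2, 3/4, 5/2, 5/2, 5/1, 5/6, 7/6, 7/8, 5/8, 9/8, 5/10, 11/8, 11/12.
The maximum over both is 12; one such subsequence is 16, 4, 11, 6, 12, 11, 17, 8, 10, 7, 10, 9.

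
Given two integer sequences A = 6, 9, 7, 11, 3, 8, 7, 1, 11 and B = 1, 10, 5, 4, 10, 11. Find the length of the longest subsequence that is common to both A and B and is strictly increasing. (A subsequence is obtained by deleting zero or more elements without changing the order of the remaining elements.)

2

For each value that appears in both, track the longest common increasing run ending there.
The best achievable length is 2; one witness is 1, 11 (A-positions 8,9, B-positions 1,6).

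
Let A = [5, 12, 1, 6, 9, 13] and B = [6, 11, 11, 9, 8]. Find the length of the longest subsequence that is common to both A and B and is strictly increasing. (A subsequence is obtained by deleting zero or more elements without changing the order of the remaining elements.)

2

For each value that appears in both, track the longest common increasing run ending there.
The best achievable length is 2; one witness is 6, 9 (A-positions 4,5, B-positions 1,4).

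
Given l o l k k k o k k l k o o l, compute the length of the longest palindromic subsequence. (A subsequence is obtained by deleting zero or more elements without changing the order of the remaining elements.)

11

Using dp[i][j] = 2 + dp[i+1][j−1] if the ends match, else max(dp[i+1][j], dp[i][j−1]):
dp[1][14] = 11. A witness is lokkkokkkol at positions 1,2,4,5,6,7,8,9,11,13,14.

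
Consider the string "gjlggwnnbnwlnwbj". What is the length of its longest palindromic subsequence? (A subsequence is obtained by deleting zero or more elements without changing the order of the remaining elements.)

One longest palindromic subsequence is jwnnbnnwj (positions 2,6,7,8,9,10,13,14,16); it reads the same forward and backward, and the interval DP gives dp[1][16] = 9.

9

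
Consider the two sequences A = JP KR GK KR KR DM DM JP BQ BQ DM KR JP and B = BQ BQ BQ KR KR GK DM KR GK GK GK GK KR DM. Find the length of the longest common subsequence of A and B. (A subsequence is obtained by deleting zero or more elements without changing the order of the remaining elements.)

5

Backtracking the LCS table gives one alignment: KR (A2,B5) → GK (A3,B6) → KR (A4,B8) → KR (A5,B13) → DM (A11,B14).
So the longest common subsequence has length 5.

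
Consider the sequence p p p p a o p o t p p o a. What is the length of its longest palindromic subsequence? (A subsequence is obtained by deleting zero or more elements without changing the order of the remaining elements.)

7

One longest palindromic subsequence is aopppoa (positions 5,6,7,10,11,12,13); it reads the same forward and backward, and the interval DP gives dp[1][13] = 7.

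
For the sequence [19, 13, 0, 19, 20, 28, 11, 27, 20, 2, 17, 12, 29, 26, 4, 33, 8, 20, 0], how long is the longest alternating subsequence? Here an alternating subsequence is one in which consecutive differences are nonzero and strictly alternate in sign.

Track the best alternating length ending on an up-step vs a down-step at each position: up/down = 1/1, 1/2, 1/2, 3/1, 3/1, 3/1, 3/4, 5/4, 5/6, 3/6, 7/6, 7/8, 9/1, 9/10, 7/10, 11/1, 11/12, 13/12, 1/14.
The maximum over both is 14; one such subsequence is 19, 13, 19, 11, 27, 2, 17, 12, 29, 26, 33, 8, 20, 0.

14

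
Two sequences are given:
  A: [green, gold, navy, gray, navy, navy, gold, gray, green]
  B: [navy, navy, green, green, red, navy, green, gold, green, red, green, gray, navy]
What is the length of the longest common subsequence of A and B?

5

Backtracking the LCS table gives one alignment: navy (A3,B1) → navy (A5,B2) → navy (A6,B6) → gold (A7,B8) → gray (A8,B12).
So the longest common subsequence has length 5.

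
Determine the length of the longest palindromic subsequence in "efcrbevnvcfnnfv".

7

Using dp[i][j] = 2 + dp[i+1][j−1] if the ends match, else max(dp[i+1][j], dp[i][j−1]):
dp[1][15] = 7. A witness is fcvnvcf at positions 2,3,7,8,9,10,14.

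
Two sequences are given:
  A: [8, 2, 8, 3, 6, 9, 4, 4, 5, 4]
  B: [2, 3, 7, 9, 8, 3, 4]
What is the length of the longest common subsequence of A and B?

Backtracking the LCS table gives one alignment: 2 (A2,B1) → 8 (A3,B5) → 3 (A4,B6) → 4 (A10,B7).
So the longest common subsequence has length 4.

4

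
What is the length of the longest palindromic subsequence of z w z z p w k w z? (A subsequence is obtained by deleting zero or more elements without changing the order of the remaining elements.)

6

Using dp[i][j] = 2 + dp[i+1][j−1] if the ends match, else max(dp[i+1][j], dp[i][j−1]):
dp[1][9] = 6. A witness is zwzzwz at positions 1,2,3,4,8,9.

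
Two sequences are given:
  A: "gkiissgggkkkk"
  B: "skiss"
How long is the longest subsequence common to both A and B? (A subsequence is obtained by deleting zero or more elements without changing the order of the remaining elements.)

4

Backtracking the LCS table gives one alignment: k (A2,B2) → i (A4,B3) → s (A5,B4) → s (A6,B5).
So the longest common subsequence has length 4.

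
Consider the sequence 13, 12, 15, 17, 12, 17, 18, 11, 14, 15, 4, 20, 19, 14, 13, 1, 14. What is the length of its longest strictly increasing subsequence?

5

Let dp[i] be the longest increasing subsequence ending at position i. Then dp = [1, 1, 2, 3, 1, 3, 4, 1, 2, 3, 1, 5, 5, 2, 2, 1, 3].
The maximum is 5; one witness is 13, 15, 17, 18, 20 at positions 1,3,4,7,12.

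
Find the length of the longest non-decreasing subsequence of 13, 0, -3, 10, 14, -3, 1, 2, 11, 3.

Let dp[i] be the longest non-decreasing subsequence ending at position i. Then dp = [1, 1, 1, 2, 3, 2, 3, 4, 5, 5].
The maximum is 5; one witness is -3, -3, 1, 2, 11 at positions 3,6,7,8,9.

5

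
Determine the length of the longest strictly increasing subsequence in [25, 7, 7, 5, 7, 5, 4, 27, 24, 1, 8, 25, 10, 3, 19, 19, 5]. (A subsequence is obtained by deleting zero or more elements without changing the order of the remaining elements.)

5

Scanning left to right, the best length ending at each element is: 25→1, 7→1, 7→1, 5→1, 7→2, 5→1, 4→1, 27→3, 24→3, 1→1, 8→3, 25→4, 10→4, 3→2, 19→5, 19→5, 5→3.
So the longest increasing subsequence has length 5, e.g. 5, 7, 8, 10, 19.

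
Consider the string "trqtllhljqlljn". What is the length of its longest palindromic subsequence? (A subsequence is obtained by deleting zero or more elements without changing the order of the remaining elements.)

Using dp[i][j] = 2 + dp[i+1][j−1] if the ends match, else max(dp[i+1][j], dp[i][j−1]):
dp[1][14] = 5. A witness is llqll at positions 6,8,10,11,12.

5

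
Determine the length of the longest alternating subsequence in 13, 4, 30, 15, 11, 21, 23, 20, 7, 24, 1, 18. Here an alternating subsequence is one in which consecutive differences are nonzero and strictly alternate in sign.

Track the best alternating length ending on an up-step vs a down-step at each position: up/down = 1/1, 1/2, 3/1, 3/4, 3/4, 5/4, 5/4, 5/6, 3/6, 7/4, 1/8, 9/8.
The maximum over both is 9; one such subsequence is 13, 4, 30, 15, 21, 20, 24, 1, 18.

9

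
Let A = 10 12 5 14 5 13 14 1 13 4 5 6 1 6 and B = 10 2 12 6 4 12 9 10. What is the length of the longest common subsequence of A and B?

3

Backtracking the LCS table gives one alignment: 10 (A1,B1) → 12 (A2,B3) → 4 (A10,B5).
So the longest common subsequence has length 3.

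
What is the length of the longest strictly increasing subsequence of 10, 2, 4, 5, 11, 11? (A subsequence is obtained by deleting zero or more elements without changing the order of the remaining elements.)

4

Let dp[i] be the longest increasing subsequence ending at position i. Then dp = [1, 1, 2, 3, 4, 4].
The maximum is 4; one witness is 2, 4, 5, 11 at positions 2,3,4,5.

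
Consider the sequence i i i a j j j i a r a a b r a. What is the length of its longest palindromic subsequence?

6

One longest palindromic subsequence is araara (positions 4,10,11,12,14,15); it reads the same forward and backward, and the interval DP gives dp[1][15] = 6.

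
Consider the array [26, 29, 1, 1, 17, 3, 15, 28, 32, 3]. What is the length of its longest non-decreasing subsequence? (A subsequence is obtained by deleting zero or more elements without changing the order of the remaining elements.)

6

Scanning left to right, the best length ending at each element is: 26→1, 29→2, 1→1, 1→2, 17→3, 3→3, 15→4, 28→5, 32→6, 3→4.
So the longest non-decreasing subsequence has length 6, e.g. 1, 1, 3, 15, 28, 32.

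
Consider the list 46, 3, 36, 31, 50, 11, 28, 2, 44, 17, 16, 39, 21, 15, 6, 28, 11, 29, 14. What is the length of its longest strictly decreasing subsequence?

One longest decreasing subsequence is 46, 36, 31, 28, 17, 16, 15, 6 (positions 1,3,4,7,10,11,14,15), of length 8; no longer one exists.

8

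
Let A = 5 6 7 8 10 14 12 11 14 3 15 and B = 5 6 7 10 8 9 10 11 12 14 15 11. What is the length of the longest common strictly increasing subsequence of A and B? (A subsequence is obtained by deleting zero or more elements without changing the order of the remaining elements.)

8

For each value that appears in both, track the longest common increasing run ending there.
The best achievable length is 8; one witness is 5, 6, 7, 8, 10, 11, 14, 15 (A-positions 1,2,3,4,5,8,9,11, B-positions 1,2,3,5,7,8,10,11).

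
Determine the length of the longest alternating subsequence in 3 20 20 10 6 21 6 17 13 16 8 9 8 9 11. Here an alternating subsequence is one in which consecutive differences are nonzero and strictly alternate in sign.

12

Track the best alternating length ending on an up-step vs a down-step at each position: up/down = 1/1, 2/1, 2/1, 2/3, 2/3, 4/1, 2/5, 6/5, 6/7, 8/7, 6/9, 10/9, 6/11, 12/9, 12/9.
The maximum over both is 12; one such subsequence is 3, 20, 10, 21, 6, 17, 13, 16, 8, 9, 8, 9.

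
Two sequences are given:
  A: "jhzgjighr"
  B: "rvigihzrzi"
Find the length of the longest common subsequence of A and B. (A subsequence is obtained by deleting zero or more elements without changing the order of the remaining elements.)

4

Backtracking the LCS table gives one alignment: g (A4,B4) → i (A6,B5) → h (A8,B6) → r (A9,B8).
So the longest common subsequence has length 4.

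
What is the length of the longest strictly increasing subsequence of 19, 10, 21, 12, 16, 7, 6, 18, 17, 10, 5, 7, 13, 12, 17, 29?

5

Let dp[i] be the longest increasing subsequence ending at position i. Then dp = [1, 1, 2, 2, 3, 1, 1, 4, 4, 2, 1, 2, 3, 3, 4, 5].
The maximum is 5; one witness is 10, 12, 16, 18, 29 at positions 2,4,5,8,16.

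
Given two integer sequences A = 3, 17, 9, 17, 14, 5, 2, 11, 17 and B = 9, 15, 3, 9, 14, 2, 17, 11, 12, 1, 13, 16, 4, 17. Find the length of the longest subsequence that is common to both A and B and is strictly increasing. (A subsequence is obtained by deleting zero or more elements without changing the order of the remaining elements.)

4

For each value that appears in both, track the longest common increasing run ending there.
The best achievable length is 4; one witness is 3, 9, 14, 17 (A-positions 1,3,5,9, B-positions 3,4,5,7).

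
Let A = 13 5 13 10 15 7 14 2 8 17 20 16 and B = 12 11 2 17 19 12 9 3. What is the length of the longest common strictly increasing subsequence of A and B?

For each value that appears in both, track the longest common increasing run ending there.
The best achievable length is 2; one witness is 2, 17 (A-positions 8,10, B-positions 3,4).

2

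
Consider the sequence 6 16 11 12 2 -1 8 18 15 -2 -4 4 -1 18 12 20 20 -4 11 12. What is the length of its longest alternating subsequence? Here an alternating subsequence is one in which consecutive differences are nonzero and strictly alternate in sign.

14

A longest alternating subsequence is 6, 16, 11, 12, 2, 8, -2, 4, -1, 18, 12, 20, -4, 11 (positions 1,2,3,4,5,7,10,12,13,14,15,16,18,19); its 13 consecutive differences strictly alternate in sign, and length 14 is optimal.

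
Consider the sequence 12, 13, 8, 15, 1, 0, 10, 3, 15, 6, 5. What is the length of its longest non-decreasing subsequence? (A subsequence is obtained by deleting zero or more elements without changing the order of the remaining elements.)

4

Let dp[i] be the longest non-decreasing subsequence ending at position i. Then dp = [1, 2, 1, 3, 1, 1, 2, 2, 4, 3, 3].
The maximum is 4; one witness is 12, 13, 15, 15 at positions 1,2,4,9.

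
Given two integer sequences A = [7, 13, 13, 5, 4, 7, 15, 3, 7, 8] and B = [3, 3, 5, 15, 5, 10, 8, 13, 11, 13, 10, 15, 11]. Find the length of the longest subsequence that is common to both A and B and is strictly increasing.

2

A longest common strictly increasing subsequence is 5, 15 (length 2); it appears in order in both A and B, and no longer such subsequence exists.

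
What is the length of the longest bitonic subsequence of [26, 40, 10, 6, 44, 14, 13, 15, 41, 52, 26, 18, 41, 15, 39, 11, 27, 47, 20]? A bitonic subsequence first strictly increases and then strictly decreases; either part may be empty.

9

Let inc[i] be the LIS ending at i and dec[i] the longest strictly decreasing subsequence starting at i. inc = [1, 2, 1, 1, 3, 2, 2, 3, 4, 5, 4, 4, 5, 3, 5, 2, 5, 6, 5], dec = [4, 5, 2, 1, 6, 3, 2, 2, 5, 5, 4, 3, 4, 2, 3, 1, 2, 2, 1].
max_i inc[i]+dec[i]−1 = 9, with one witness 10, 14, 15, 41, 52, 41, 39, 27, 20.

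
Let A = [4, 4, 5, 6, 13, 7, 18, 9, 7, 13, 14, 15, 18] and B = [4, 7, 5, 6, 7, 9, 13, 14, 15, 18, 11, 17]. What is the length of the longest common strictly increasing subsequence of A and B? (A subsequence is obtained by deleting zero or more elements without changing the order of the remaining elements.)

9

A longest common strictly increasing subsequence is 4, 5, 6, 7, 9, 13, 14, 15, 18 (length 9); it appears in order in both A and B, and no longer such subsequence exists.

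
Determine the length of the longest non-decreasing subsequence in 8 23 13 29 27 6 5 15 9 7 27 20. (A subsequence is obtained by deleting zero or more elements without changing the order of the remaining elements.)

Scanning left to right, the best length ending at each element is: 8→1, 23→2, 13→2, 29→3, 27→3, 6→1, 5→1, 15→3, 9→2, 7→2, 27→4, 20→4.
So the longest non-decreasing subsequence has length 4, e.g. 8, 23, 27, 27.

4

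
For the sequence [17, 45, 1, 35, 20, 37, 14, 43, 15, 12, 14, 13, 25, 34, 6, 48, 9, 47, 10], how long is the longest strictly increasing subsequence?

One longest increasing subsequence is 1, 14, 15, 25, 34, 48 (positions 3,7,9,13,14,16), of length 6; no longer one exists.

6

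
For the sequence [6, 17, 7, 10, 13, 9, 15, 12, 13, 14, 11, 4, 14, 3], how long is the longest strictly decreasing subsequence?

One longest decreasing subsequence is 17, 13, 12, 11, 4, 3 (positions 2,5,8,11,12,14), of length 6; no longer one exists.

6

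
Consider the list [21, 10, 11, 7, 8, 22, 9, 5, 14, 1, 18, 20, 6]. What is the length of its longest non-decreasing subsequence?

6

Scanning left to right, the best length ending at each element is: 21→1, 10→1, 11→2, 7→1, 8→2, 22→3, 9→3, 5→1, 14→4, 1→1, 18→5, 20→6, 6→2.
So the longest non-decreasing subsequence has length 6, e.g. 7, 8, 9, 14, 18, 20.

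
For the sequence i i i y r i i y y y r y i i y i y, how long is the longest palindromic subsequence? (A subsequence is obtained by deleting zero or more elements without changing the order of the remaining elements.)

13

One longest palindromic subsequence is iiiyryyyryiii (positions 1,2,3,4,5,8,9,10,11,12,13,14,16); it reads the same forward and backward, and the interval DP gives dp[1][17] = 13.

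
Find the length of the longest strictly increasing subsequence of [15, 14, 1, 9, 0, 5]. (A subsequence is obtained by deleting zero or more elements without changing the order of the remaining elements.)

Let dp[i] be the longest increasing subsequence ending at position i. Then dp = [1, 1, 1, 2, 1, 2].
The maximum is 2; one witness is 1, 9 at positions 3,4.

2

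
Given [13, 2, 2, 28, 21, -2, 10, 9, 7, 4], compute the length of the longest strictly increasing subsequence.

Scanning left to right, the best length ending at each element is: 13→1, 2→1, 2→1, 28→2, 21→2, -2→1, 10→2, 9→2, 7→2, 4→2.
So the longest increasing subsequence has length 2, e.g. 13, 28.

2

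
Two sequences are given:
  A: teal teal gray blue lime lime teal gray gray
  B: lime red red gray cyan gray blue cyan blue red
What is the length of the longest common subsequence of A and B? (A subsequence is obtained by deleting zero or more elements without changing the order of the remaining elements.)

Backtracking the LCS table gives one alignment: lime (A5,B1) → gray (A8,B4) → gray (A9,B6).
So the longest common subsequence has length 3.

3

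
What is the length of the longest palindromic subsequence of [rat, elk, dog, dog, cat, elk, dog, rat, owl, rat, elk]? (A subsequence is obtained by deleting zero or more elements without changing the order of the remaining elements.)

6

Using dp[i][j] = 2 + dp[i+1][j−1] if the ends match, else max(dp[i+1][j], dp[i][j−1]):
dp[1][11] = 6. A witness is rat elk dog dog elk rat at positions 1,2,3,4,6,10.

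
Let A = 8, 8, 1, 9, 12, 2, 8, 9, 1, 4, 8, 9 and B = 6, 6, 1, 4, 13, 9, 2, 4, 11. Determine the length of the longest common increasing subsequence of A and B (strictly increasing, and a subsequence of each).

A longest common strictly increasing subsequence is 1, 4, 9 (length 3); it appears in order in both A and B, and no longer such subsequence exists.

3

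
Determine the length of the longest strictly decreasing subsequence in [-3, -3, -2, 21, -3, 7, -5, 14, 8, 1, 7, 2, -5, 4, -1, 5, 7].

6

Let dp[i] be the longest decreasing subsequence ending at position i. Then dp = [1, 1, 1, 1, 2, 2, 3, 2, 3, 4, 4, 5, 6, 5, 6, 5, 4].
The maximum is 6; one witness is 21, 14, 8, 7, 2, -5 at positions 4,8,9,11,12,13.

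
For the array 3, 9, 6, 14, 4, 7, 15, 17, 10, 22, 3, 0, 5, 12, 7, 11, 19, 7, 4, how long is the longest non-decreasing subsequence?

Scanning left to right, the best length ending at each element is: 3→1, 9→2, 6→2, 14→3, 4→2, 7→3, 15→4, 17→5, 10→4, 22→6, 3→2, 0→1, 5→3, 12→5, 7→4, 11→5, 19→6, 7→5, 4→3.
So the longest non-decreasing subsequence has length 6, e.g. 3, 9, 14, 15, 17, 22.

6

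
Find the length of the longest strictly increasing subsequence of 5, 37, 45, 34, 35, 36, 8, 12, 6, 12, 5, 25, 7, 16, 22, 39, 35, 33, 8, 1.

6

One longest increasing subsequence is 5, 8, 12, 16, 22, 39 (positions 1,7,8,14,15,16), of length 6; no longer one exists.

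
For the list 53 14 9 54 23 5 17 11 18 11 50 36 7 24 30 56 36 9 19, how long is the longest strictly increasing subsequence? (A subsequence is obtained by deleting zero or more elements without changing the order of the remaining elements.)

6

One longest increasing subsequence is 14, 17, 18, 24, 30, 56 (positions 2,7,9,14,15,16), of length 6; no longer one exists.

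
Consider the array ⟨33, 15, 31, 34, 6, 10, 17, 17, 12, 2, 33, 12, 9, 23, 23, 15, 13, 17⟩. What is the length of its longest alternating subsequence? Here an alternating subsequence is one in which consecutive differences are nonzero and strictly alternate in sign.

A longest alternating subsequence is 33, 15, 31, 6, 17, 12, 33, 12, 23, 15, 17 (positions 1,2,3,5,7,9,11,12,14,16,18); its 10 consecutive differences strictly alternate in sign, and length 11 is optimal.

11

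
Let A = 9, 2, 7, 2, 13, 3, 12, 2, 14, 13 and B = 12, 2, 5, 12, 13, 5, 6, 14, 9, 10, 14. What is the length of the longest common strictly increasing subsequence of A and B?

A longest common strictly increasing subsequence is 2, 12, 13 (length 3); it appears in order in both A and B, and no longer such subsequence exists.

3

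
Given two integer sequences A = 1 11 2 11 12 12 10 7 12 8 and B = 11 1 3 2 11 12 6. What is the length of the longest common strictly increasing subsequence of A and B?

4

A longest common strictly increasing subsequence is 1, 2, 11, 12 (length 4); it appears in order in both A and B, and no longer such subsequence exists.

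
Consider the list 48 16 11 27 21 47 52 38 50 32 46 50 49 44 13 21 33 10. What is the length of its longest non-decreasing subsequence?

5

Let dp[i] be the longest non-decreasing subsequence ending at position i. Then dp = [1, 1, 1, 2, 2, 3, 4, 3, 4, 3, 4, 5, 5, 4, 2, 3, 4, 1].
The maximum is 5; one witness is 16, 27, 47, 50, 50 at positions 2,4,6,9,12.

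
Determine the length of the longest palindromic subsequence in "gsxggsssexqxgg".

7

One longest palindromic subsequence is ggxqxgg (positions 1,4,10,11,12,13,14); it reads the same forward and backward, and the interval DP gives dp[1][14] = 7.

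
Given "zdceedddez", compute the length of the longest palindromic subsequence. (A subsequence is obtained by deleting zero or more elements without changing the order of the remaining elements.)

7

One longest palindromic subsequence is zedddez (positions 1,4,6,7,8,9,10); it reads the same forward and backward, and the interval DP gives dp[1][10] = 7.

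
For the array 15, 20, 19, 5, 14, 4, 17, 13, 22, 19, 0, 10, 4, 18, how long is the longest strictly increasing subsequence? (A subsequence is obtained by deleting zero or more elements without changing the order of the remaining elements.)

Scanning left to right, the best length ending at each element is: 15→1, 20→2, 19→2, 5→1, 14→2, 4→1, 17→3, 13→2, 22→4, 19→4, 0→1, 10→2, 4→2, 18→4.
So the longest increasing subsequence has length 4, e.g. 5, 14, 17, 22.

4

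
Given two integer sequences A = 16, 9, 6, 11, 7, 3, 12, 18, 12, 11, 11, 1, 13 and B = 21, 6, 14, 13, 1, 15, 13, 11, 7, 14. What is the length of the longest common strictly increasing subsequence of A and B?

2

A longest common strictly increasing subsequence is 6, 13 (length 2); it appears in order in both A and B, and no longer such subsequence exists.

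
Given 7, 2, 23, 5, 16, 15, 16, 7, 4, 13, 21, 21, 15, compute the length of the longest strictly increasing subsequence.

Let dp[i] be the longest increasing subsequence ending at position i. Then dp = [1, 1, 2, 2, 3, 3, 4, 3, 2, 4, 5, 5, 5].
The maximum is 5; one witness is 2, 5, 15, 16, 21 at positions 2,4,6,7,11.

5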